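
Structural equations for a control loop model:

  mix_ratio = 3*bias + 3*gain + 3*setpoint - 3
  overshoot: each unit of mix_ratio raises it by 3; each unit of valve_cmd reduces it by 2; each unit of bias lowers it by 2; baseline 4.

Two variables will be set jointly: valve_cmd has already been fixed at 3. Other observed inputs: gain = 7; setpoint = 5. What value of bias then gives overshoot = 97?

With valve_cmd held at 3:
Substituting into the mix_ratio equation gives mix_ratio = 3*bias + 33.
Substituting into the overshoot equation gives overshoot = 7*bias + 97.
Solve 7*bias + 97 = 97: bias = (97 - 97) / 7 = 0.

bias = 0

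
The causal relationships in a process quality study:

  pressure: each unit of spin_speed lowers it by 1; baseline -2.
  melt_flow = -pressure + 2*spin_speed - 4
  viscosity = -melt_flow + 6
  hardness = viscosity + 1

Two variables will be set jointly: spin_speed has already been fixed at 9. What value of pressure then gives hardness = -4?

pressure = 3

With spin_speed held at 9:
Intervening on pressure fixes its value directly, overriding its dependence on spin_speed.
Substituting into the melt_flow equation gives melt_flow = -pressure + 14.
Substituting into the viscosity equation gives viscosity = pressure - 8.
hardness becomes pressure - 7.
Solve pressure - 7 = -4: pressure = (-4 + 7) / 1 = 3.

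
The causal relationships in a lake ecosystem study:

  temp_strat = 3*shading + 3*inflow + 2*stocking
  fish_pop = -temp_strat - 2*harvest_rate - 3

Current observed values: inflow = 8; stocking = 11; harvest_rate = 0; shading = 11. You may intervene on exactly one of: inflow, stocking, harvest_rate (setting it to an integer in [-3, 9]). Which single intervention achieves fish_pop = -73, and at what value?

set inflow = 5

Intervening on inflow: with other inputs at their observed values, fish_pop = -3*inflow - 58. Solving for -73 gives inflow = 5, within [-3, 9].
Intervening on stocking: fish_pop = -2*stocking - 60. Reaching -73 requires stocking = 13/2, not an integer.
Intervening on harvest_rate: fish_pop = -2*harvest_rate - 82. Reaching -73 requires harvest_rate = -9/2, not an integer.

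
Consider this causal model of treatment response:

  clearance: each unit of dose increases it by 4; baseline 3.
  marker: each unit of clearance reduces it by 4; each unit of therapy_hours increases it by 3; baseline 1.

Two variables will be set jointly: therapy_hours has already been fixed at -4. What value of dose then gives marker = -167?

With therapy_hours held at -4:
Substituting into the marker equation gives marker = -16*dose - 23.
Solve -16*dose - 23 = -167: dose = (-167 + 23) / -16 = 9.

dose = 9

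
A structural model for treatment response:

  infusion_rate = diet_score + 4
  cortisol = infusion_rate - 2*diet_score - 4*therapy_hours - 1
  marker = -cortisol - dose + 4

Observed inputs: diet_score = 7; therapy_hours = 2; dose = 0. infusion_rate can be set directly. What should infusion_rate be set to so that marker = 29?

infusion_rate = -2

Intervening on infusion_rate fixes its value directly, overriding its dependence on diet_score.
Substituting into the cortisol equation gives cortisol = infusion_rate - 23.
Substituting into the marker equation gives marker = -infusion_rate + 27.
Solve -infusion_rate + 27 = 29: infusion_rate = (29 - 27) / -1 = -2.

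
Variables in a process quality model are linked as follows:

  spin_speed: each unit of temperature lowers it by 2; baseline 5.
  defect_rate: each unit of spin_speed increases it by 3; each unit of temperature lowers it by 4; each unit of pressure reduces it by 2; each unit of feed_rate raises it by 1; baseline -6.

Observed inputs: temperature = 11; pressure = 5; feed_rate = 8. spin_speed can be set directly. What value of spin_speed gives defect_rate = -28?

spin_speed = 8

Intervening on spin_speed fixes its value directly, overriding its dependence on temperature.
Substituting into the defect_rate equation gives defect_rate = 3*spin_speed - 52.
Solve 3*spin_speed - 52 = -28: spin_speed = (-28 + 52) / 3 = 8.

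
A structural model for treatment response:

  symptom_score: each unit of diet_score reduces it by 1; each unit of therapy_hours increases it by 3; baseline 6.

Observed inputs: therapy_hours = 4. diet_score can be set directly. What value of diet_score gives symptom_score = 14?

diet_score = 4

Substituting into the symptom_score equation gives symptom_score = -diet_score + 18.
Solve -diet_score + 18 = 14: diet_score = (14 - 18) / -1 = 4.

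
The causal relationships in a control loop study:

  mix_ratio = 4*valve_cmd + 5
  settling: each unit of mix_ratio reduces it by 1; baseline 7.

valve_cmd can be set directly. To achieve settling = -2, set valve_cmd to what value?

Substituting into the settling equation gives settling = -4*valve_cmd + 2.
Solve -4*valve_cmd + 2 = -2: valve_cmd = (-2 - 2) / -4 = 1.

valve_cmd = 1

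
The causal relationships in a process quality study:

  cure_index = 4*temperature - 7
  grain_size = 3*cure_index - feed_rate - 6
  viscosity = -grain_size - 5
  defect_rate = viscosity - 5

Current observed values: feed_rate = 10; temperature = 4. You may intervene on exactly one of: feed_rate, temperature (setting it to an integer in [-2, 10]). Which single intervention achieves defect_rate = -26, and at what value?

Intervening on feed_rate: with other inputs at their observed values, defect_rate = feed_rate - 31. Solving for -26 gives feed_rate = 5, within [-2, 10].
Intervening on temperature: defect_rate = -12*temperature + 27. Reaching -26 requires temperature = 53/12, not an integer.

set feed_rate = 5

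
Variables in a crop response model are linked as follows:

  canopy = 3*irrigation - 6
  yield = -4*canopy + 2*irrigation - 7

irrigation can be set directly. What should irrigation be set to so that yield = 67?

irrigation = -5

Substituting into the yield equation gives yield = -10*irrigation + 17.
Solve -10*irrigation + 17 = 67: irrigation = (67 - 17) / -10 = -5.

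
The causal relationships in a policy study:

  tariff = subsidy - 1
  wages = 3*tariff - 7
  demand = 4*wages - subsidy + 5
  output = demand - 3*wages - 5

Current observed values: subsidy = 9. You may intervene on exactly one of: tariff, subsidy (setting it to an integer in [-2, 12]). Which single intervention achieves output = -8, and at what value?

set subsidy = 1

Intervening on tariff: output = 3*tariff - 16. Reaching -8 requires tariff = 8/3, not an integer.
Intervening on subsidy: with other inputs at their observed values, output = 2*subsidy - 10. Solving for -8 gives subsidy = 1, within [-2, 12].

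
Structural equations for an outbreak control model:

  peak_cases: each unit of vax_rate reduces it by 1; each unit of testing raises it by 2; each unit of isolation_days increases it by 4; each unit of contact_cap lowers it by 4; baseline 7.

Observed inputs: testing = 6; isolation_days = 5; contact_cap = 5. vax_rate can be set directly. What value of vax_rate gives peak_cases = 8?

vax_rate = 11

Substituting into the peak_cases equation gives peak_cases = -vax_rate + 19.
Solve -vax_rate + 19 = 8: vax_rate = (8 - 19) / -1 = 11.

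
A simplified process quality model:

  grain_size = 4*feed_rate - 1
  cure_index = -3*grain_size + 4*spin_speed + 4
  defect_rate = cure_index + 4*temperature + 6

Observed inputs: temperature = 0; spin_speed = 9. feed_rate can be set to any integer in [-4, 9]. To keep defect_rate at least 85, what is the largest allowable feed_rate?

feed_rate = -3

Substituting into the cure_index equation gives cure_index = -12*feed_rate + 43.
This gives defect_rate = -12*feed_rate + 49.
Require -12*feed_rate + 49 ≥ 85, so feed_rate ≤ -3.
The largest integer in [-4, 9] satisfying this is -3.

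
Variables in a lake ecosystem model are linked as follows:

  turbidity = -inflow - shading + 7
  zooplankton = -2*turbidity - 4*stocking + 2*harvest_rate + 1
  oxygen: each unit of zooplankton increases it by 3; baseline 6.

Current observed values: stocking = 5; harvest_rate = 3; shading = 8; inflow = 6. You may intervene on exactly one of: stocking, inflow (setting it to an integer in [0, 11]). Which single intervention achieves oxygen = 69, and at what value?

set stocking = 0

Intervening on stocking: with other inputs at their observed values, oxygen = -12*stocking + 69. Solving for 69 gives stocking = 0, within [0, 11].
Intervening on inflow: oxygen = 6*inflow - 27. Reaching 69 requires inflow = 16, outside [0, 11].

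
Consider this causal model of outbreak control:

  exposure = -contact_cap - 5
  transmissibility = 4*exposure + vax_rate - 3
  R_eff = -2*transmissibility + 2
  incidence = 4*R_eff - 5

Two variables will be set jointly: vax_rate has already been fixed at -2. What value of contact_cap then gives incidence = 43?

With vax_rate held at -2:
Substituting into the transmissibility equation gives transmissibility = -4*contact_cap - 25.
So R_eff = 8*contact_cap + 52.
So incidence = 32*contact_cap + 203.
Solve 32*contact_cap + 203 = 43: contact_cap = (43 - 203) / 32 = -5.

contact_cap = -5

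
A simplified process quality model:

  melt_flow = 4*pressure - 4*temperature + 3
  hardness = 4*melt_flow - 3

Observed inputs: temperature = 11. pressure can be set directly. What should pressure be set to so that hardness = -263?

Substituting into the melt_flow equation gives melt_flow = 4*pressure - 41.
hardness becomes 16*pressure - 167.
Solve 16*pressure - 167 = -263: pressure = (-263 + 167) / 16 = -6.

pressure = -6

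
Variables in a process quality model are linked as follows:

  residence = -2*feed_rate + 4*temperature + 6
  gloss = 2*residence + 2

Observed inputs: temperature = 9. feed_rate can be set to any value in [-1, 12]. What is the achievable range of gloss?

38 to 90

Substituting into the residence equation gives residence = -2*feed_rate + 42.
So gloss = -4*feed_rate + 86.
Linear in feed_rate, so extremes are at the endpoints: feed_rate = -1 gives gloss = 90; feed_rate = 12 gives gloss = 38.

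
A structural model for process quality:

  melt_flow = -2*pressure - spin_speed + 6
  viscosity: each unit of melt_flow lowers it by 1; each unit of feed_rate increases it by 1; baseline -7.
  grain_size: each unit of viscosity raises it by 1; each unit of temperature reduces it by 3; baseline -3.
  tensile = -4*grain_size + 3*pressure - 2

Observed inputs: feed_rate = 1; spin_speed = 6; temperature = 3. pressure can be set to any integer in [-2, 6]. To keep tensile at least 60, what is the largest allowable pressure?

pressure = 2

Substituting into the melt_flow equation gives melt_flow = -2*pressure.
So viscosity = 2*pressure - 6.
So grain_size = 2*pressure - 18.
Substituting into the tensile equation gives tensile = -5*pressure + 70.
Require -5*pressure + 70 ≥ 60, so pressure ≤ 2.
The largest integer in [-2, 6] satisfying this is 2.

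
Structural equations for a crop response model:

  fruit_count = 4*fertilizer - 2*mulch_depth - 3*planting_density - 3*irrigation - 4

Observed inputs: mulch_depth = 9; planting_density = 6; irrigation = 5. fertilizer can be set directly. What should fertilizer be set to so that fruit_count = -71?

fertilizer = -4

Substituting into the fruit_count equation gives fruit_count = 4*fertilizer - 55.
Solve 4*fertilizer - 55 = -71: fertilizer = (-71 + 55) / 4 = -4.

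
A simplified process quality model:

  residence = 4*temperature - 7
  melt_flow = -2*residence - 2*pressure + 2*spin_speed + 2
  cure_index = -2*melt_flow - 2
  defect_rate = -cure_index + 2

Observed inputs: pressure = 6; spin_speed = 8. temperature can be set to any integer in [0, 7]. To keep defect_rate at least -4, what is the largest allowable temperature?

Substituting into the melt_flow equation gives melt_flow = -8*temperature + 20.
This gives cure_index = 16*temperature - 42.
defect_rate becomes -16*temperature + 44.
Require -16*temperature + 44 ≥ -4, so temperature ≤ 3.
The largest integer in [0, 7] satisfying this is 3.

temperature = 3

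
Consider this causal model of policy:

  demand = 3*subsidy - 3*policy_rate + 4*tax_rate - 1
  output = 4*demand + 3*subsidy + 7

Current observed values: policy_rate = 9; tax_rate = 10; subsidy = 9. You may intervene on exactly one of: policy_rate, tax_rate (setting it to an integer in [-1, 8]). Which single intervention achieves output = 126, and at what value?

set tax_rate = 6

Intervening on policy_rate: output = -12*policy_rate + 298. Reaching 126 requires policy_rate = 43/3, not an integer.
Intervening on tax_rate: with other inputs at their observed values, output = 16*tax_rate + 30. Solving for 126 gives tax_rate = 6, within [-1, 8].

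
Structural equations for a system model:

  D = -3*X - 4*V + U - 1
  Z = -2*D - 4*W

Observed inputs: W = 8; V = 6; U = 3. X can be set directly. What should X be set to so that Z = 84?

Substituting into the D equation gives D = -3*X - 22.
So Z = 6*X + 12.
Solve 6*X + 12 = 84: X = (84 - 12) / 6 = 12.

X = 12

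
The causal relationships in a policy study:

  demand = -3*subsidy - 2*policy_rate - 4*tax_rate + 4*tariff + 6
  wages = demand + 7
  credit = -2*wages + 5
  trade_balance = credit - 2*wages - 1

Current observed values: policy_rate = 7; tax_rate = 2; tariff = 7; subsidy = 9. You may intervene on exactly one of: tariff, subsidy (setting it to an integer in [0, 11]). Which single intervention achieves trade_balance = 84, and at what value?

set tariff = 4

Intervening on tariff: with other inputs at their observed values, trade_balance = -16*tariff + 148. Solving for 84 gives tariff = 4, within [0, 11].
Intervening on subsidy: trade_balance = 12*subsidy - 72. Reaching 84 requires subsidy = 13, outside [0, 11].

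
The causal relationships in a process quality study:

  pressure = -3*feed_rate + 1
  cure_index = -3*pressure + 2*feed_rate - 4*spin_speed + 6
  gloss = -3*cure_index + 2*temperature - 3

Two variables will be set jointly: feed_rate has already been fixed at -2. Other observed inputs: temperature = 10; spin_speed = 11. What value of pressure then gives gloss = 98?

pressure = -5

With feed_rate held at -2:
Intervening on pressure fixes its value directly, overriding its dependence on feed_rate.
Substituting into the cure_index equation gives cure_index = -3*pressure - 42.
Substituting into the gloss equation gives gloss = 9*pressure + 143.
Solve 9*pressure + 143 = 98: pressure = (98 - 143) / 9 = -5.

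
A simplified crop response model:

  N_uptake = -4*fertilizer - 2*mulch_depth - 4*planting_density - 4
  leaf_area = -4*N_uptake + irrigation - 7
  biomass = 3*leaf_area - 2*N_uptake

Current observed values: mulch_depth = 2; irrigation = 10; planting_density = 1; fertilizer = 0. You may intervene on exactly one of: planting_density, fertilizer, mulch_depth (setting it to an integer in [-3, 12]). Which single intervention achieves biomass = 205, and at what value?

set mulch_depth = 3

Intervening on planting_density: biomass = 56*planting_density + 121. Reaching 205 requires planting_density = 3/2, not an integer.
Intervening on fertilizer: biomass = 56*fertilizer + 177. Reaching 205 requires fertilizer = 1/2, not an integer.
Intervening on mulch_depth: with other inputs at their observed values, biomass = 28*mulch_depth + 121. Solving for 205 gives mulch_depth = 3, within [-3, 12].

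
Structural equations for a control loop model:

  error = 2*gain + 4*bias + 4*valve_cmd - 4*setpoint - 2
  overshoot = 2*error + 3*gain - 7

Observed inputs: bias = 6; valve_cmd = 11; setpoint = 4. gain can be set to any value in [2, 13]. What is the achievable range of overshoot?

Substituting into the error equation gives error = 2*gain + 50.
Substituting into the overshoot equation gives overshoot = 7*gain + 93.
Linear in gain, so extremes are at the endpoints: gain = 2 gives overshoot = 107; gain = 13 gives overshoot = 184.

107 to 184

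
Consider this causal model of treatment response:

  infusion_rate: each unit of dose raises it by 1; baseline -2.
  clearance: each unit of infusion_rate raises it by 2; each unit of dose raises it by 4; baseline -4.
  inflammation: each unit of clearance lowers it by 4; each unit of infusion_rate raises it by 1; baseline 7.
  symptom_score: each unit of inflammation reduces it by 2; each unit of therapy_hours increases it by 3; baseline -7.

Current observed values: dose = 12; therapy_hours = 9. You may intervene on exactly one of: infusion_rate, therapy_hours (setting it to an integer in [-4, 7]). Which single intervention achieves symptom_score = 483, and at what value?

Intervening on infusion_rate: symptom_score = 14*infusion_rate + 358. Reaching 483 requires infusion_rate = 125/14, not an integer.
Intervening on therapy_hours: with other inputs at their observed values, symptom_score = 3*therapy_hours + 471. Solving for 483 gives therapy_hours = 4, within [-4, 7].

set therapy_hours = 4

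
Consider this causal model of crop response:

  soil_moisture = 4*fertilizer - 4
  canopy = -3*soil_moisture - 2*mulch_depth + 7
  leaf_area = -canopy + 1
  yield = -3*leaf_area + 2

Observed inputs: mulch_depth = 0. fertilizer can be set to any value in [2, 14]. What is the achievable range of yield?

Substituting into the canopy equation gives canopy = -12*fertilizer + 19.
leaf_area becomes 12*fertilizer - 18.
So yield = -36*fertilizer + 56.
Linear in fertilizer, so extremes are at the endpoints: fertilizer = 2 gives yield = -16; fertilizer = 14 gives yield = -448.

-448 to -16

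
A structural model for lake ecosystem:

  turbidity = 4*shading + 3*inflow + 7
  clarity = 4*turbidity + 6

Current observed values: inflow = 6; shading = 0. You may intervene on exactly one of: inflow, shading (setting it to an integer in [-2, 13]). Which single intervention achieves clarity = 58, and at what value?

Intervening on inflow: with other inputs at their observed values, clarity = 12*inflow + 34. Solving for 58 gives inflow = 2, within [-2, 13].
Intervening on shading: clarity = 16*shading + 106. Reaching 58 requires shading = -3, outside [-2, 13].

set inflow = 2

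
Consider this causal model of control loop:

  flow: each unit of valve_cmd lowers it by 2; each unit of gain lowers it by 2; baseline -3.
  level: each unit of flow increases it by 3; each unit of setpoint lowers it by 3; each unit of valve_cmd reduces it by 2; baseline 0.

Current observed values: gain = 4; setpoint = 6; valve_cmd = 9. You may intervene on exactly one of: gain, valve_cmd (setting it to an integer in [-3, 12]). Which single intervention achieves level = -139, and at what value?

Intervening on gain: level = -6*gain - 99. Reaching -139 requires gain = 20/3, not an integer.
Intervening on valve_cmd: with other inputs at their observed values, level = -8*valve_cmd - 51. Solving for -139 gives valve_cmd = 11, within [-3, 12].

set valve_cmd = 11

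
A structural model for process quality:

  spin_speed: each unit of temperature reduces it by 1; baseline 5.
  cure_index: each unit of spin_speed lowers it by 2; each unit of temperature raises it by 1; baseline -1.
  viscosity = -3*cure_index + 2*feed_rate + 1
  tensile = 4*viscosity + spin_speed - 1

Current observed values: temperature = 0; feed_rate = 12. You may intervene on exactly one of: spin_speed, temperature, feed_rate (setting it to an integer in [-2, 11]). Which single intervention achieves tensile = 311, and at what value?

set spin_speed = 8

Intervening on spin_speed: with other inputs at their observed values, tensile = 25*spin_speed + 111. Solving for 311 gives spin_speed = 8, within [-2, 11].
Intervening on temperature: tensile = -37*temperature + 236. Reaching 311 requires temperature = -75/37, not an integer.
Intervening on feed_rate: tensile = 8*feed_rate + 140. Reaching 311 requires feed_rate = 171/8, not an integer.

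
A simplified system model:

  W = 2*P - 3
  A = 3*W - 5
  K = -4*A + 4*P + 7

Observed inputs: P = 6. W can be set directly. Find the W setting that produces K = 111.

W = -5

Intervening on W fixes its value directly, overriding its dependence on P.
Substituting into the K equation gives K = -12*W + 51.
Solve -12*W + 51 = 111: W = (111 - 51) / -12 = -5.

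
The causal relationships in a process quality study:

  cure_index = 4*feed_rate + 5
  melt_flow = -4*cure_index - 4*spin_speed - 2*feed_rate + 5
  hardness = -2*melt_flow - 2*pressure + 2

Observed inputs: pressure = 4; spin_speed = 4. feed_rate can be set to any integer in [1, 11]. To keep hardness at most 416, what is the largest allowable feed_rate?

feed_rate = 10

Substituting into the melt_flow equation gives melt_flow = -18*feed_rate - 31.
hardness becomes 36*feed_rate + 56.
Require 36*feed_rate + 56 ≤ 416, so feed_rate ≤ 10.
The largest integer in [1, 11] satisfying this is 10.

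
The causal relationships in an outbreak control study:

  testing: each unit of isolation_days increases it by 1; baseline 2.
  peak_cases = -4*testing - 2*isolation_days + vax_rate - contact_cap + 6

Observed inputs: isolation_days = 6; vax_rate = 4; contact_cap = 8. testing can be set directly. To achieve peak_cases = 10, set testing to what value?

testing = -5

Intervening on testing fixes its value directly, overriding its dependence on isolation_days.
Substituting into the peak_cases equation gives peak_cases = -4*testing - 10.
Solve -4*testing - 10 = 10: testing = (10 + 10) / -4 = -5.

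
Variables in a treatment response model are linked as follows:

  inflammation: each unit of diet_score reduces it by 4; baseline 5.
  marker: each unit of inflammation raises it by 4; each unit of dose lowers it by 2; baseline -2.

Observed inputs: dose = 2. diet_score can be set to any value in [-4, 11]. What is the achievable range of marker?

-162 to 78

Substituting into the marker equation gives marker = -16*diet_score + 14.
Linear in diet_score, so extremes are at the endpoints: diet_score = -4 gives marker = 78; diet_score = 11 gives marker = -162.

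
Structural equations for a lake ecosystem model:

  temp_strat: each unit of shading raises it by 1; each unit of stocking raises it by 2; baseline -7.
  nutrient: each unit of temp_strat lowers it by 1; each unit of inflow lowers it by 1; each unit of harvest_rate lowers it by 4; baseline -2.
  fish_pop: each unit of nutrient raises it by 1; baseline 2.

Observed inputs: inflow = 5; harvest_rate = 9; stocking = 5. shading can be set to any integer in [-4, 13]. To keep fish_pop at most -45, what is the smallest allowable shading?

Substituting into the temp_strat equation gives temp_strat = shading + 3.
Substituting into the nutrient equation gives nutrient = -shading - 46.
fish_pop becomes -shading - 44.
Require -shading - 44 ≤ -45, so shading ≥ 1.
The smallest integer in [-4, 13] satisfying this is 1.

shading = 1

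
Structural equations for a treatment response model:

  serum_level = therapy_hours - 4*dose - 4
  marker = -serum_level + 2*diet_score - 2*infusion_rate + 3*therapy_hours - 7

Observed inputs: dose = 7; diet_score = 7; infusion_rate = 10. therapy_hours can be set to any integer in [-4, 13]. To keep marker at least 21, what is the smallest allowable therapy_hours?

Substituting into the serum_level equation gives serum_level = therapy_hours - 32.
Substituting into the marker equation gives marker = 2*therapy_hours + 19.
Require 2*therapy_hours + 19 ≥ 21, so therapy_hours ≥ 1.
The smallest integer in [-4, 13] satisfying this is 1.

therapy_hours = 1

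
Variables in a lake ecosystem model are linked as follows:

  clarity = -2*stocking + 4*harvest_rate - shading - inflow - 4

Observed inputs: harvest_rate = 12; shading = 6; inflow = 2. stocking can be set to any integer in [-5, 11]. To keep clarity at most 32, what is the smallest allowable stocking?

stocking = 2

Substituting into the clarity equation gives clarity = -2*stocking + 36.
Require -2*stocking + 36 ≤ 32, so stocking ≥ 2.
The smallest integer in [-5, 11] satisfying this is 2.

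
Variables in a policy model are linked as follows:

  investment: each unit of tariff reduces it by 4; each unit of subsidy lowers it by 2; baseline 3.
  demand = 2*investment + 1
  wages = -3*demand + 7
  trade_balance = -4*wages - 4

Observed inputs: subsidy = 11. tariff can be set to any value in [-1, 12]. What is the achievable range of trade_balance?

Substituting into the investment equation gives investment = -4*tariff - 19.
This gives demand = -8*tariff - 37.
Substituting into the wages equation gives wages = 24*tariff + 118.
Substituting into the trade_balance equation gives trade_balance = -96*tariff - 476.
Linear in tariff, so extremes are at the endpoints: tariff = -1 gives trade_balance = -380; tariff = 12 gives trade_balance = -1628.

-1628 to -380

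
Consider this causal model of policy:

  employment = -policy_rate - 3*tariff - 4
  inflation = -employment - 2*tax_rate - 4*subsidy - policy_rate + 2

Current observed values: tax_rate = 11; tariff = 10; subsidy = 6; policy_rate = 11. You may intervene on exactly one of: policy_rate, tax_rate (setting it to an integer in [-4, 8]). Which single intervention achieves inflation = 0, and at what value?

set tax_rate = 6

Intervening on policy_rate: the paths from policy_rate to inflation cancel (net effect zero), leaving inflation = -10; 0 is unreachable this way.
Intervening on tax_rate: with other inputs at their observed values, inflation = -2*tax_rate + 12. Solving for 0 gives tax_rate = 6, within [-4, 8].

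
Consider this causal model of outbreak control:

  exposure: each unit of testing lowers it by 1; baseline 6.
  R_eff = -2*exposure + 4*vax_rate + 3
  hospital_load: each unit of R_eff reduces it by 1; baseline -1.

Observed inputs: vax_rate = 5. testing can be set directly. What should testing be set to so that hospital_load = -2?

Substituting into the R_eff equation gives R_eff = 2*testing + 11.
Substituting into the hospital_load equation gives hospital_load = -2*testing - 12.
Solve -2*testing - 12 = -2: testing = (-2 + 12) / -2 = -5.

testing = -5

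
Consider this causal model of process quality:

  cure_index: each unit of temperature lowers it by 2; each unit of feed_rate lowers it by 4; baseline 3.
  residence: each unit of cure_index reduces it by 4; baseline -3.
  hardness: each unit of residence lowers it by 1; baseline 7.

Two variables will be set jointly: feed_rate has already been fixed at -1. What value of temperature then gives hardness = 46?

With feed_rate held at -1:
Substituting into the cure_index equation gives cure_index = -2*temperature + 7.
Substituting into the residence equation gives residence = 8*temperature - 31.
Substituting into the hardness equation gives hardness = -8*temperature + 38.
Solve -8*temperature + 38 = 46: temperature = (46 - 38) / -8 = -1.

temperature = -1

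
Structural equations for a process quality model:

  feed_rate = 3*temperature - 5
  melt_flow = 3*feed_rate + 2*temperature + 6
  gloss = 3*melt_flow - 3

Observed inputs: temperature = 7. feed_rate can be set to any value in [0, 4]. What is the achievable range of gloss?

Intervening on feed_rate fixes its value directly, overriding its dependence on temperature.
Substituting into the melt_flow equation gives melt_flow = 3*feed_rate + 20.
So gloss = 9*feed_rate + 57.
Linear in feed_rate, so extremes are at the endpoints: feed_rate = 0 gives gloss = 57; feed_rate = 4 gives gloss = 93.

57 to 93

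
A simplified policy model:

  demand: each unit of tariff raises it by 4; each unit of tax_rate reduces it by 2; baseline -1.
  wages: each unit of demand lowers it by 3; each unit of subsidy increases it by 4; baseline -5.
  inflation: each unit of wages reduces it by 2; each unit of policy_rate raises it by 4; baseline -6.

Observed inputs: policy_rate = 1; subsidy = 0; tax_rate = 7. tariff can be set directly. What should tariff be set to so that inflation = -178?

tariff = -4

Substituting into the demand equation gives demand = 4*tariff - 15.
Substituting into the wages equation gives wages = -12*tariff + 40.
This gives inflation = 24*tariff - 82.
Solve 24*tariff - 82 = -178: tariff = (-178 + 82) / 24 = -4.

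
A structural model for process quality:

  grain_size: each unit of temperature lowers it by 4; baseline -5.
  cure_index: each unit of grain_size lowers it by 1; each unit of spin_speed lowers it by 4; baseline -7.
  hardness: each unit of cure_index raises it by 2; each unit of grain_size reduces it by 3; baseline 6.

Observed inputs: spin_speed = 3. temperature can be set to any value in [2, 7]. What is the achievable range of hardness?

33 to 133

Substituting into the cure_index equation gives cure_index = 4*temperature - 14.
So hardness = 20*temperature - 7.
Linear in temperature, so extremes are at the endpoints: temperature = 2 gives hardness = 33; temperature = 7 gives hardness = 133.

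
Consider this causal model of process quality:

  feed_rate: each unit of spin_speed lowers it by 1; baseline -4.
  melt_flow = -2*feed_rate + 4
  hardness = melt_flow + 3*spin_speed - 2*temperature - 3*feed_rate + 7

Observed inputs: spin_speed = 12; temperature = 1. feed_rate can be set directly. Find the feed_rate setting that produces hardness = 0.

Intervening on feed_rate fixes its value directly, overriding its dependence on spin_speed.
Substituting into the hardness equation gives hardness = -5*feed_rate + 45.
Solve -5*feed_rate + 45 = 0: feed_rate = (0 - 45) / -5 = 9.

feed_rate = 9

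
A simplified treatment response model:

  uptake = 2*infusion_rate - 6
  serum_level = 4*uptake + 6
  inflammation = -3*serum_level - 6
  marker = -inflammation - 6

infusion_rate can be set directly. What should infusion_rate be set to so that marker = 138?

infusion_rate = 8

Substituting into the serum_level equation gives serum_level = 8*infusion_rate - 18.
Substituting into the inflammation equation gives inflammation = -24*infusion_rate + 48.
This gives marker = 24*infusion_rate - 54.
Solve 24*infusion_rate - 54 = 138: infusion_rate = (138 + 54) / 24 = 8.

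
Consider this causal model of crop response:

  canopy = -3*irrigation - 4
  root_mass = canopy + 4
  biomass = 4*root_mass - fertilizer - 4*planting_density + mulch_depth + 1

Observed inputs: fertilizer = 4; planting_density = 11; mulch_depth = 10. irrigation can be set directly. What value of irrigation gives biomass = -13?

Substituting into the root_mass equation gives root_mass = -3*irrigation.
biomass becomes -12*irrigation - 37.
Solve -12*irrigation - 37 = -13: irrigation = (-13 + 37) / -12 = -2.

irrigation = -2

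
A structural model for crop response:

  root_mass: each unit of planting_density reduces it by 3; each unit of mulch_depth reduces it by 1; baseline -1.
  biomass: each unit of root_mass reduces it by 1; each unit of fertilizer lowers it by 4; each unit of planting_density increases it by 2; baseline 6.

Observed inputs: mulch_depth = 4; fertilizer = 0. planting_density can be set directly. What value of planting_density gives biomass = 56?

Substituting into the root_mass equation gives root_mass = -3*planting_density - 5.
Substituting into the biomass equation gives biomass = 5*planting_density + 11.
Solve 5*planting_density + 11 = 56: planting_density = (56 - 11) / 5 = 9.

planting_density = 9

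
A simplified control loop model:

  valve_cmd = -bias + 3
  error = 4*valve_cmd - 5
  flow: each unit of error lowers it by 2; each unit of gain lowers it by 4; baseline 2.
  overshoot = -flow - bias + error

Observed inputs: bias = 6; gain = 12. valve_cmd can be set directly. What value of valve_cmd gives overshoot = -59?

valve_cmd = -7

Intervening on valve_cmd fixes its value directly, overriding its dependence on bias.
Substituting into the flow equation gives flow = -8*valve_cmd - 36.
overshoot becomes 12*valve_cmd + 25.
Solve 12*valve_cmd + 25 = -59: valve_cmd = (-59 - 25) / 12 = -7.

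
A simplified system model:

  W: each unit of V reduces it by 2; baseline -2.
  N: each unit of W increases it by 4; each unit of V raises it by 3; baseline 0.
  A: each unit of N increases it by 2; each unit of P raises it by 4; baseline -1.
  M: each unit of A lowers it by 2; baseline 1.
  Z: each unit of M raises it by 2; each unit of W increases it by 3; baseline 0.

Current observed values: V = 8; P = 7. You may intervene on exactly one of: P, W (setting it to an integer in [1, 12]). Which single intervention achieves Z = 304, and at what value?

Intervening on P: with other inputs at their observed values, Z = -16*P + 336. Solving for 304 gives P = 2, within [1, 12].
Intervening on W: Z = -29*W - 298. Reaching 304 requires W = -602/29, not an integer.

set P = 2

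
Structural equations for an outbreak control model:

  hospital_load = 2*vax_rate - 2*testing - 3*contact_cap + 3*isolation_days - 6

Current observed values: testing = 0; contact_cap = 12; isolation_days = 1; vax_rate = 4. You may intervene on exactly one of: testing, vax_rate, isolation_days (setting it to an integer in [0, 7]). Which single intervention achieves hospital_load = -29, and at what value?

set vax_rate = 5

Intervening on testing: hospital_load = -2*testing - 31. Reaching -29 requires testing = -1, outside [0, 7].
Intervening on vax_rate: with other inputs at their observed values, hospital_load = 2*vax_rate - 39. Solving for -29 gives vax_rate = 5, within [0, 7].
Intervening on isolation_days: hospital_load = 3*isolation_days - 34. Reaching -29 requires isolation_days = 5/3, not an integer.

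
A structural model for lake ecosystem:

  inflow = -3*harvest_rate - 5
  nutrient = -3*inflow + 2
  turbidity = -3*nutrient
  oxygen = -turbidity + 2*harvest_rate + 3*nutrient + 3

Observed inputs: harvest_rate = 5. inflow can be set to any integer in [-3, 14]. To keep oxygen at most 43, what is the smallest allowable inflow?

Intervening on inflow fixes its value directly, overriding its dependence on harvest_rate.
Substituting into the turbidity equation gives turbidity = 9*inflow - 6.
Substituting into the oxygen equation gives oxygen = -18*inflow + 25.
Require -18*inflow + 25 ≤ 43, so inflow ≥ -1.
The smallest integer in [-3, 14] satisfying this is -1.

inflow = -1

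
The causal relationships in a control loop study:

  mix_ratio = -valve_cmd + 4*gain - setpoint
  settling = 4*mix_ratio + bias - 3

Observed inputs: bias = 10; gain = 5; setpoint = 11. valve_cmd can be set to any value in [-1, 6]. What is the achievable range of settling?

19 to 47

Substituting into the mix_ratio equation gives mix_ratio = -valve_cmd + 9.
settling becomes -4*valve_cmd + 43.
Linear in valve_cmd, so extremes are at the endpoints: valve_cmd = -1 gives settling = 47; valve_cmd = 6 gives settling = 19.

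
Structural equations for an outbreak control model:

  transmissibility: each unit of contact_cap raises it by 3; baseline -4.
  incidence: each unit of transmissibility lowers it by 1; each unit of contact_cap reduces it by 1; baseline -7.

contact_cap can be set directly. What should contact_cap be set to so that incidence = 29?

contact_cap = -8

Substituting into the incidence equation gives incidence = -4*contact_cap - 3.
Solve -4*contact_cap - 3 = 29: contact_cap = (29 + 3) / -4 = -8.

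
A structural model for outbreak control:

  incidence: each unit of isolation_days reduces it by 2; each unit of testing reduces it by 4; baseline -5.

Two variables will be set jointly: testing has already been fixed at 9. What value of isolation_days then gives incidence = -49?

isolation_days = 4

With testing held at 9:
Substituting into the incidence equation gives incidence = -2*isolation_days - 41.
Solve -2*isolation_days - 41 = -49: isolation_days = (-49 + 41) / -2 = 4.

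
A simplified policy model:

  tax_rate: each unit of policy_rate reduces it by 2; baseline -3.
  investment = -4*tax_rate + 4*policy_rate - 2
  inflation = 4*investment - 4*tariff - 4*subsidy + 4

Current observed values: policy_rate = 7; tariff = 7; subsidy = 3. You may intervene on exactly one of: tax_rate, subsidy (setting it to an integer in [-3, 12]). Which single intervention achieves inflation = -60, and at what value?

Intervening on tax_rate: with other inputs at their observed values, inflation = -16*tax_rate + 68. Solving for -60 gives tax_rate = 8, within [-3, 12].
Intervening on subsidy: inflation = -4*subsidy + 352. Reaching -60 requires subsidy = 103, outside [-3, 12].

set tax_rate = 8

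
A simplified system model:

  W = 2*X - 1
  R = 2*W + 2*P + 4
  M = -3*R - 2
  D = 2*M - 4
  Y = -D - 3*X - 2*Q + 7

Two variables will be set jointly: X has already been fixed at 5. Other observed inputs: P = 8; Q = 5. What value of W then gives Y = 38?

W = -6

With X held at 5:
Intervening on W fixes its value directly, overriding its dependence on X.
Substituting into the R equation gives R = 2*W + 20.
Substituting into the M equation gives M = -6*W - 62.
D becomes -12*W - 128.
Substituting into the Y equation gives Y = 12*W + 110.
Solve 12*W + 110 = 38: W = (38 - 110) / 12 = -6.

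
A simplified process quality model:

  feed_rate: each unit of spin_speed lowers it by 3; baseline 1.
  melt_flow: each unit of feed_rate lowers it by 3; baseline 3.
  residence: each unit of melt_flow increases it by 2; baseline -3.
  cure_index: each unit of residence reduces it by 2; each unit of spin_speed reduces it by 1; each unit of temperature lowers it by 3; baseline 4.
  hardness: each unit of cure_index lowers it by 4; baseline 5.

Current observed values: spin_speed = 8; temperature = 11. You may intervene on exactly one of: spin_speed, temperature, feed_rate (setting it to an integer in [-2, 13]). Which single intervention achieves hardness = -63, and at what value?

Intervening on spin_speed: hardness = 148*spin_speed + 97. Reaching -63 requires spin_speed = -40/37, not an integer.
Intervening on temperature: hardness = 12*temperature + 1149. Reaching -63 requires temperature = -101, outside [-2, 13].
Intervening on feed_rate: with other inputs at their observed values, hardness = -48*feed_rate + 177. Solving for -63 gives feed_rate = 5, within [-2, 13].

set feed_rate = 5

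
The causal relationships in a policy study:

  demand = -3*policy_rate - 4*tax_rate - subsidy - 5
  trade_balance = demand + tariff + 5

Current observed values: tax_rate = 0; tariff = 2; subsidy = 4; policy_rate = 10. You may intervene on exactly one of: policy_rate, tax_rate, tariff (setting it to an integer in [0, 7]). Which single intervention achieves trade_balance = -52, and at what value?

set tax_rate = 5

Intervening on policy_rate: trade_balance = -3*policy_rate - 2. Reaching -52 requires policy_rate = 50/3, not an integer.
Intervening on tax_rate: with other inputs at their observed values, trade_balance = -4*tax_rate - 32. Solving for -52 gives tax_rate = 5, within [0, 7].
Intervening on tariff: trade_balance = tariff - 34. Reaching -52 requires tariff = -18, outside [0, 7].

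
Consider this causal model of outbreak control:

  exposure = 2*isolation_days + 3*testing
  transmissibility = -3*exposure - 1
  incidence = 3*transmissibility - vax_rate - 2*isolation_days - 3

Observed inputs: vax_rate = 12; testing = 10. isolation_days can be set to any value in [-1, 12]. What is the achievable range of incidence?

-528 to -268

Substituting into the exposure equation gives exposure = 2*isolation_days + 30.
Substituting into the transmissibility equation gives transmissibility = -6*isolation_days - 91.
incidence becomes -20*isolation_days - 288.
Linear in isolation_days, so extremes are at the endpoints: isolation_days = -1 gives incidence = -268; isolation_days = 12 gives incidence = -528.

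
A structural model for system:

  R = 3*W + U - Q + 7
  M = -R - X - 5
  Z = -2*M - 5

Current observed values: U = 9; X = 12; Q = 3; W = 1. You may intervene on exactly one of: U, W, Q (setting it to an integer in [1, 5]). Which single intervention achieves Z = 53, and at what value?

Intervening on U: with other inputs at their observed values, Z = 2*U + 43. Solving for 53 gives U = 5, within [1, 5].
Intervening on W: Z = 6*W + 55. Reaching 53 requires W = -1/3, not an integer.
Intervening on Q: Z = -2*Q + 67. Reaching 53 requires Q = 7, outside [1, 5].

set U = 5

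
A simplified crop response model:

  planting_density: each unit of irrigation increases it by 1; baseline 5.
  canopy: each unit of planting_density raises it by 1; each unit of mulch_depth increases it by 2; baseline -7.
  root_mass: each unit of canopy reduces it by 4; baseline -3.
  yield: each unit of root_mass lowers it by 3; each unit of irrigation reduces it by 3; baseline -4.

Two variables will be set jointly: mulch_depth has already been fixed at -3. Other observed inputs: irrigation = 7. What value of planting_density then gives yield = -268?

planting_density = -8

With mulch_depth held at -3:
Intervening on planting_density fixes its value directly, overriding its dependence on irrigation.
Substituting into the canopy equation gives canopy = planting_density - 13.
Substituting into the root_mass equation gives root_mass = -4*planting_density + 49.
Substituting into the yield equation gives yield = 12*planting_density - 172.
Solve 12*planting_density - 172 = -268: planting_density = (-268 + 172) / 12 = -8.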